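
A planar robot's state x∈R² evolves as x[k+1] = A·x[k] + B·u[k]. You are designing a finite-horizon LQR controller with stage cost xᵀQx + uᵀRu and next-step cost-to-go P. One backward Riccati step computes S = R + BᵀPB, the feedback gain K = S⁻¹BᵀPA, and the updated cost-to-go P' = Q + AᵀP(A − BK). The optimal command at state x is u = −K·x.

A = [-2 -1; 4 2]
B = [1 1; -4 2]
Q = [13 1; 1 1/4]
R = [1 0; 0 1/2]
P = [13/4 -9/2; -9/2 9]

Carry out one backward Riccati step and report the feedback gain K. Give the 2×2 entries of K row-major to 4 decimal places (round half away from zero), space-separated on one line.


-1.2215 -0.6107 -0.3441 -0.1720

BᵀP = [21.2500 -40.5000; -5.7500 13.5000]
S = R + BᵀPB = [1 0; 0 1/2] + [183.2500 -59.7500; -59.7500 21.2500] = [184.2500 -59.7500; -59.7500 21.7500]
BᵀPA = [-204.5000 -102.2500; 65.5000 32.7500]
K = S⁻¹·BᵀPA = [-1.2215 -0.6107; -0.3441 -0.1720]
A−BK = [-0.4344 -0.2172; -0.1978 -0.0989]
AᵀP(A−BK) = [1.7434 0.8717; 0.8717 0.4358]
P' = Q + AᵀP(A−BK) = [14.7434 1.8717; 1.8717 0.6858]
tr(P') = 15.4292


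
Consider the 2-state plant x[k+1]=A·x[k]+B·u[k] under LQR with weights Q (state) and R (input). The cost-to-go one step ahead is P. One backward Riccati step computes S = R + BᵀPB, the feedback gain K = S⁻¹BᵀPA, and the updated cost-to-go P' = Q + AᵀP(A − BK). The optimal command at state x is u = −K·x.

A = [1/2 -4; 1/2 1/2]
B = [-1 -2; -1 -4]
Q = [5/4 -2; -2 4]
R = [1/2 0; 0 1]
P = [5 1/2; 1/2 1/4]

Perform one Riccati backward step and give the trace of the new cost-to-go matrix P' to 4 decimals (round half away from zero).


BᵀP = [-5.5000 -0.7500; -12.0000 -2.0000]
S = R + BᵀPB = [1/2 0; 0 1] + [6.2500 14.0000; 14.0000 32.0000] = [6.7500 14.0000; 14.0000 33.0000]
BᵀPA = [-3.1250 21.6250; -7.0000 47.0000]
K = S⁻¹·BᵀPA = [-0.1916 2.0794; -0.1308 0.5421]
A−BK = [0.0467 -0.8364; -0.2150 4.7477]
AᵀP(A−BK) = [0.0479 -0.5199; -0.5199 7.6180]
P' = Q + AᵀP(A−BK) = [1.2979 -2.5199; -2.5199 11.6180]
tr(P') = 12.9159

12.9159


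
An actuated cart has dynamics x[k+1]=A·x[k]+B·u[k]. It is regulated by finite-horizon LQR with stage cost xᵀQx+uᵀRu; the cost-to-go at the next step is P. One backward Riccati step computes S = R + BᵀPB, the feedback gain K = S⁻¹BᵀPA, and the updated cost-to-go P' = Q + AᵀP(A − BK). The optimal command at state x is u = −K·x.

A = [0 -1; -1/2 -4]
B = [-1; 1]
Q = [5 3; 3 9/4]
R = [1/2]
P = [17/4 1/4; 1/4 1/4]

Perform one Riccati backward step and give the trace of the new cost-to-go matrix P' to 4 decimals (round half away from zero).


BᵀP = [-4.0000 0.0000]
S = R + BᵀPB = [1/2] + [4.0000] = [4.5000]
BᵀPA = [0.0000 4.0000]
K = S⁻¹·BᵀPA = [0.0000 0.8889]
A−BK = [0.0000 -0.1111; -0.5000 -4.8889]
AᵀP(A−BK) = [0.0625 0.6250; 0.6250 6.6944]
P' = Q + AᵀP(A−BK) = [5.0625 3.6250; 3.6250 8.9444]
tr(P') = 14.0069

14.0069


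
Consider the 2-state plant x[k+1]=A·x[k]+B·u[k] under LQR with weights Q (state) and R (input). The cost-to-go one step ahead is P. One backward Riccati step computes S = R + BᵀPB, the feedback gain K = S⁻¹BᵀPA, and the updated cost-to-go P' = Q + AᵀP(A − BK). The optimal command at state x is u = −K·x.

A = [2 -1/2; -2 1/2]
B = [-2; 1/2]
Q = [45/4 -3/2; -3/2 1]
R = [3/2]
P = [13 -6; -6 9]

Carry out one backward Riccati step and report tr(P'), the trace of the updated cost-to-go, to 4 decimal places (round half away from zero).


BᵀP = [-29.0000 16.5000]
S = R + BᵀPB = [3/2] + [66.2500] = [67.7500]
BᵀPA = [-91.0000 22.7500]
K = S⁻¹·BᵀPA = [-1.3432 0.3358]
A−BK = [-0.6863 0.1716; -1.3284 0.3321]
AᵀP(A−BK) = [13.7712 -3.4428; -3.4428 0.8607]
P' = Q + AᵀP(A−BK) = [25.0212 -4.9428; -4.9428 1.8607]
tr(P') = 26.8819

26.8819


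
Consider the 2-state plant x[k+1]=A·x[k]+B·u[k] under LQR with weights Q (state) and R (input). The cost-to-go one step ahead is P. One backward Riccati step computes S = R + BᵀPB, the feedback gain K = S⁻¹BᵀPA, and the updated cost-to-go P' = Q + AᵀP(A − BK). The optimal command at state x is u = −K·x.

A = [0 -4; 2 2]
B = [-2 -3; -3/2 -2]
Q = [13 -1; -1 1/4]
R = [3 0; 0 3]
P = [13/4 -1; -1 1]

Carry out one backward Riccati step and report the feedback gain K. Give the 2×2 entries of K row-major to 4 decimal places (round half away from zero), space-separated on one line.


-0.0371 0.4675 0.1039 1.0909

BᵀP = [-5.0000 0.5000; -7.7500 1.0000]
S = R + BᵀPB = [3 0; 0 3] + [9.2500 14.0000; 14.0000 21.2500] = [12.2500 14.0000; 14.0000 24.2500]
BᵀPA = [1.0000 21.0000; 2.0000 33.0000]
K = S⁻¹·BᵀPA = [-0.0371 0.4675; 0.1039 1.0909]
A−BK = [0.2375 0.2078; 2.1521 4.8831]
AᵀP(A−BK) = [3.8293 9.3506; 9.3506 26.1818]
P' = Q + AᵀP(A−BK) = [16.8293 8.3506; 8.3506 26.4318]
tr(P') = 43.2611


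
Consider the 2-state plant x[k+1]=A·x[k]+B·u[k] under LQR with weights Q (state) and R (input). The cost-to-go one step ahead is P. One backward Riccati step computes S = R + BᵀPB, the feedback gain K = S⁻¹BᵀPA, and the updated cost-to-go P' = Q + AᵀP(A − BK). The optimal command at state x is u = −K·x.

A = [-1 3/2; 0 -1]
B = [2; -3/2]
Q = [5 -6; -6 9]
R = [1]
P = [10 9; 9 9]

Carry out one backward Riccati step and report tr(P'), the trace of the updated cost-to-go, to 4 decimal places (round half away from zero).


18.8707

BᵀP = [6.5000 4.5000]
S = R + BᵀPB = [1] + [6.2500] = [7.2500]
BᵀPA = [-6.5000 5.2500]
K = S⁻¹·BᵀPA = [-0.8966 0.7241]
A−BK = [0.7931 0.0517; -1.3448 0.0862]
AᵀP(A−BK) = [4.1724 -1.2931; -1.2931 0.6983]
P' = Q + AᵀP(A−BK) = [9.1724 -7.2931; -7.2931 9.6983]
tr(P') = 18.8707


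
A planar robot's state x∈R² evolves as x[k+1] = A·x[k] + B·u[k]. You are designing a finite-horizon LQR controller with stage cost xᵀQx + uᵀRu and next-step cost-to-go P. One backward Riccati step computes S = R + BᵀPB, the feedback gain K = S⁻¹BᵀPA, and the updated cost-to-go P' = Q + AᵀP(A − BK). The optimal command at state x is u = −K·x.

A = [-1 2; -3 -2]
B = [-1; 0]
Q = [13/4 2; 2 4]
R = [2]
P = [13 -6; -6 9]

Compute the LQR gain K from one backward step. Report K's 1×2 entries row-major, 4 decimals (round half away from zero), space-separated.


BᵀP = [-13.0000 6.0000]
S = R + BᵀPB = [2] + [13.0000] = [15.0000]
BᵀPA = [-5.0000 -38.0000]
K = S⁻¹·BᵀPA = [-0.3333 -2.5333]
A−BK = [-1.3333 -0.5333; -3.0000 -2.0000]
AᵀP(A−BK) = [56.3333 39.3333; 39.3333 39.7333]
P' = Q + AᵀP(A−BK) = [59.5833 41.3333; 41.3333 43.7333]
tr(P') = 103.3167

-0.3333 -2.5333


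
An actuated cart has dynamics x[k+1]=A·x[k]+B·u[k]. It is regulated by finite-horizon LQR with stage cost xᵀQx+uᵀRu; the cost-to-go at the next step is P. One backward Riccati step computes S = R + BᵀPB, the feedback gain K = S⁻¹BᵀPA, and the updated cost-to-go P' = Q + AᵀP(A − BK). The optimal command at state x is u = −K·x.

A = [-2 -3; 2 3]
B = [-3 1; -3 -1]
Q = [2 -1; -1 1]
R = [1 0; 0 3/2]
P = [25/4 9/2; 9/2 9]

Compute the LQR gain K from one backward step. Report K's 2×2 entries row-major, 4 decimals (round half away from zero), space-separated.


BᵀP = [-32.2500 -40.5000; 1.7500 -4.5000]
S = R + BᵀPB = [1 0; 0 3/2] + [218.2500 8.2500; 8.2500 6.2500] = [219.2500 8.2500; 8.2500 7.7500]
BᵀPA = [-16.5000 -24.7500; -12.5000 -18.7500]
K = S⁻¹·BᵀPA = [-0.0152 -0.0228; -1.5968 -2.3951]
A−BK = [-0.4488 -0.6732; 0.3577 0.5366]
AᵀP(A−BK) = [4.7903 7.1854; 7.1854 10.7781]
P' = Q + AᵀP(A−BK) = [6.7903 6.1854; 6.1854 11.7781]
tr(P') = 18.5683

-0.0152 -0.0228 -1.5968 -2.3951


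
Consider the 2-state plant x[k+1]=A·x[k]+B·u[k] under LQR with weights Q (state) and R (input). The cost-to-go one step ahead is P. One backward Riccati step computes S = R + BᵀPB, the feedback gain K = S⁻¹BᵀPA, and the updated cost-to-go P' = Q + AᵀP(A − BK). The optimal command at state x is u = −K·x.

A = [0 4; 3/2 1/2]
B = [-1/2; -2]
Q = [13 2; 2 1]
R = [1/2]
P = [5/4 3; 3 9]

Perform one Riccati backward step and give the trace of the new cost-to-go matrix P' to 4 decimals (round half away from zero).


BᵀP = [-6.6250 -19.5000]
S = R + BᵀPB = [1/2] + [42.3125] = [42.8125]
BᵀPA = [-29.2500 -36.2500]
K = S⁻¹·BᵀPA = [-0.6832 -0.8467]
A−BK = [-0.3416 3.5766; 0.1336 -1.1934]
AᵀP(A−BK) = [0.2661 -0.0164; -0.0164 3.5566]
P' = Q + AᵀP(A−BK) = [13.2661 1.9836; 1.9836 4.5566]
tr(P') = 17.8226

17.8226


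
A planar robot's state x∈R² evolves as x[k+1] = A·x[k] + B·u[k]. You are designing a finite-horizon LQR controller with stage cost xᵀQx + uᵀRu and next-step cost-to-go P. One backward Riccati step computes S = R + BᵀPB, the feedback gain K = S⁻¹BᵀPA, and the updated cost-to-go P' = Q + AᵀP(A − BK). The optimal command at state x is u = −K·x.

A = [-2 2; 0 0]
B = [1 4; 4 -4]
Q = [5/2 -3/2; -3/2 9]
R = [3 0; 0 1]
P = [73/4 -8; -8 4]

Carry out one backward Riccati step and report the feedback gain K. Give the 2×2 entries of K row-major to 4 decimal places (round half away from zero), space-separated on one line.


BᵀP = [-13.7500 8.0000; 105.0000 -48.0000]
S = R + BᵀPB = [3 0; 0 1] + [18.2500 -87.0000; -87.0000 612.0000] = [21.2500 -87.0000; -87.0000 613.0000]
BᵀPA = [27.5000 -27.5000; -210.0000 210.0000]
K = S⁻¹·BᵀPA = [-0.2588 0.2588; -0.3793 0.3793]
A−BK = [-0.2239 0.2239; -0.4819 0.4819]
AᵀP(A−BK) = [0.4623 -0.4623; -0.4623 0.4623]
P' = Q + AᵀP(A−BK) = [2.9623 -1.9623; -1.9623 9.4623]
tr(P') = 12.4246

-0.2588 0.2588 -0.3793 0.3793


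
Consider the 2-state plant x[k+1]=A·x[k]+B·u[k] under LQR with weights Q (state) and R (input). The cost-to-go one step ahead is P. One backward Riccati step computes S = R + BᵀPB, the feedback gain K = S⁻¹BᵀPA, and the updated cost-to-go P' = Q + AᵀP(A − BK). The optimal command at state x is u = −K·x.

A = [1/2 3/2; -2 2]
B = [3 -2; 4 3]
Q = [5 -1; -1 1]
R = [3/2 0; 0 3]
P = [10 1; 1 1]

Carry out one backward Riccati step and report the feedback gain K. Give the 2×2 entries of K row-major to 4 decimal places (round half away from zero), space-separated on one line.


BᵀP = [34.0000 7.0000; -17.0000 1.0000]
S = R + BᵀPB = [3/2 0; 0 3] + [130.0000 -47.0000; -47.0000 37.0000] = [131.5000 -47.0000; -47.0000 40.0000]
BᵀPA = [3.0000 65.0000; -10.5000 -23.5000]
K = S⁻¹·BᵀPA = [-0.1224 0.4902; -0.4063 -0.0116]
A−BK = [0.0546 0.0064; -0.2913 0.0740]
AᵀP(A−BK) = [0.6007 -0.0918; -0.0918 0.3676]
P' = Q + AᵀP(A−BK) = [5.6007 -1.0918; -1.0918 1.3676]
tr(P') = 6.9683

-0.1224 0.4902 -0.4063 -0.0116


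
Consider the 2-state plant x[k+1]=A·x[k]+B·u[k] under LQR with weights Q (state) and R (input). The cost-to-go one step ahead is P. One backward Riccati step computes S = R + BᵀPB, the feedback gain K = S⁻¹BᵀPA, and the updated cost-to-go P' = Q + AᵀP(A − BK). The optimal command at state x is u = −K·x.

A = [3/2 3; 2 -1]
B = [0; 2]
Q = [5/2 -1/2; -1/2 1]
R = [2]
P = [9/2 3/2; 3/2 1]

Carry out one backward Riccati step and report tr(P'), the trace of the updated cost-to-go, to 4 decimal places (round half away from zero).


38.9167

BᵀP = [3.0000 2.0000]
S = R + BᵀPB = [2] + [4.0000] = [6.0000]
BᵀPA = [8.5000 7.0000]
K = S⁻¹·BᵀPA = [1.4167 1.1667]
A−BK = [1.5000 3.0000; -0.8333 -3.3333]
AᵀP(A−BK) = [11.0833 15.0833; 15.0833 24.3333]
P' = Q + AᵀP(A−BK) = [13.5833 14.5833; 14.5833 25.3333]
tr(P') = 38.9167


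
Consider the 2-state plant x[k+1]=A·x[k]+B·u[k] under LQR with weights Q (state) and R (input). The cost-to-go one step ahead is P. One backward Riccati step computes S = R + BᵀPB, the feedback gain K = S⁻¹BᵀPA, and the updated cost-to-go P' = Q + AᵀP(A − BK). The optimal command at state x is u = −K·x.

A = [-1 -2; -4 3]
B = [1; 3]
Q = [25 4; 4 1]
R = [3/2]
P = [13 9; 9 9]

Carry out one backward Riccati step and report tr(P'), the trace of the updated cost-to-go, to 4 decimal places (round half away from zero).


48.2943

BᵀP = [40.0000 36.0000]
S = R + BᵀPB = [3/2] + [148.0000] = [149.5000]
BᵀPA = [-184.0000 28.0000]
K = S⁻¹·BᵀPA = [-1.2308 0.1873]
A−BK = [0.2308 -2.1873; -0.3077 2.4381]
AᵀP(A−BK) = [2.5385 -2.5385; -2.5385 19.7559]
P' = Q + AᵀP(A−BK) = [27.5385 1.4615; 1.4615 20.7559]
tr(P') = 48.2943


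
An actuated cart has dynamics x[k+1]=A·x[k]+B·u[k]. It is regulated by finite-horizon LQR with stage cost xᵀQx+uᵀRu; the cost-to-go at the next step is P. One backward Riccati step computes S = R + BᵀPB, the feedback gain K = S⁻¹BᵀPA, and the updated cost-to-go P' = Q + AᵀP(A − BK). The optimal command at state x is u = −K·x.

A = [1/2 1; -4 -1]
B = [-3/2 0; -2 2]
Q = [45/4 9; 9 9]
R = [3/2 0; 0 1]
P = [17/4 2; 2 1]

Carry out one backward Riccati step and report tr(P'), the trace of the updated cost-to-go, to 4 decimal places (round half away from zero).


BᵀP = [-10.3750 -5.0000; 4.0000 2.0000]
S = R + BᵀPB = [3/2 0; 0 1] + [25.5625 -10.0000; -10.0000 4.0000] = [27.0625 -10.0000; -10.0000 5.0000]
BᵀPA = [14.8125 -5.3750; -6.0000 2.0000]
K = S⁻¹·BᵀPA = [0.3982 -0.1947; -0.4035 0.0106]
A−BK = [1.0973 0.7080; -2.3965 -1.4106]
AᵀP(A−BK) = [0.7425 0.0726; 0.0726 0.1823]
P' = Q + AᵀP(A−BK) = [11.9925 9.0726; 9.0726 9.1823]
tr(P') = 21.1748

21.1748


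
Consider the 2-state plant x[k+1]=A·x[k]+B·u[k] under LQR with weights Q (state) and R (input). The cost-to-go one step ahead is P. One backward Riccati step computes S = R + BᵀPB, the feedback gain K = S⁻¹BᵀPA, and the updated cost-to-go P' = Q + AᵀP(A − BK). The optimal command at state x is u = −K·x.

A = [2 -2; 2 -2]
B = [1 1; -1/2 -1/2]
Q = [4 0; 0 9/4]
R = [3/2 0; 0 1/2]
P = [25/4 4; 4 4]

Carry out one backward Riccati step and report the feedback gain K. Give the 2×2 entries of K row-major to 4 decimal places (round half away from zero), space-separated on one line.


0.8621 -0.8621 2.5862 -2.5862

BᵀP = [4.2500 2.0000; 4.2500 2.0000]
S = R + BᵀPB = [3/2 0; 0 1/2] + [3.2500 3.2500; 3.2500 3.2500] = [4.7500 3.2500; 3.2500 3.7500]
BᵀPA = [12.5000 -12.5000; 12.5000 -12.5000]
K = S⁻¹·BᵀPA = [0.8621 -0.8621; 2.5862 -2.5862]
A−BK = [-1.4483 1.4483; 3.7241 -3.7241]
AᵀP(A−BK) = [29.8966 -29.8966; -29.8966 29.8966]
P' = Q + AᵀP(A−BK) = [33.8966 -29.8966; -29.8966 32.1466]
tr(P') = 66.0431


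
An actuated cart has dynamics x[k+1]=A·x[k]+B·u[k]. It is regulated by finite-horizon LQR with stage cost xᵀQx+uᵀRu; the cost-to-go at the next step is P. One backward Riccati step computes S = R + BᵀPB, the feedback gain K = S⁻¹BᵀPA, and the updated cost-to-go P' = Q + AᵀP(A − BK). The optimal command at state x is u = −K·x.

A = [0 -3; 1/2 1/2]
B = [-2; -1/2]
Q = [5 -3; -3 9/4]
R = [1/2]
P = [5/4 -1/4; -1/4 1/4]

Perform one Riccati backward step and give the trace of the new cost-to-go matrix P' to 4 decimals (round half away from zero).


BᵀP = [-2.3750 0.3750]
S = R + BᵀPB = [1/2] + [4.5625] = [5.0625]
BᵀPA = [0.1875 7.3125]
K = S⁻¹·BᵀPA = [0.0370 1.4444]
A−BK = [0.0741 -0.1111; 0.5185 1.2222]
AᵀP(A−BK) = [0.0556 0.1667; 0.1667 1.5000]
P' = Q + AᵀP(A−BK) = [5.0556 -2.8333; -2.8333 3.7500]
tr(P') = 8.8056

8.8056


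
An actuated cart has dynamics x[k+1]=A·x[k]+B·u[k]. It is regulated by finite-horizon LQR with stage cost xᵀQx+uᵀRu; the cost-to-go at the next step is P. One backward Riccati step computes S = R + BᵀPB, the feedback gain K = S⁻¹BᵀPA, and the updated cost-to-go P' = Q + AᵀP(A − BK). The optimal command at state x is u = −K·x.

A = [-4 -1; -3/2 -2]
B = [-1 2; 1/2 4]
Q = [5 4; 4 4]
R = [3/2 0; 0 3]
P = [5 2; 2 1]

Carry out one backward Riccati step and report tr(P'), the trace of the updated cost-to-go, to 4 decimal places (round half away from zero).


BᵀP = [-4.0000 -1.5000; 18.0000 8.0000]
S = R + BᵀPB = [3/2 0; 0 3] + [3.2500 -14.0000; -14.0000 68.0000] = [4.7500 -14.0000; -14.0000 71.0000]
BᵀPA = [18.2500 7.0000; -84.0000 -34.0000]
K = S⁻¹·BᵀPA = [0.8478 0.1487; -1.0159 -0.4496]
A−BK = [-1.1204 0.0478; 2.1398 -0.2761]
AᵀP(A−BK) = [5.4398 1.5239; 1.5239 0.6743]
P' = Q + AᵀP(A−BK) = [10.4398 5.5239; 5.5239 4.6743]
tr(P') = 15.1142

15.1142


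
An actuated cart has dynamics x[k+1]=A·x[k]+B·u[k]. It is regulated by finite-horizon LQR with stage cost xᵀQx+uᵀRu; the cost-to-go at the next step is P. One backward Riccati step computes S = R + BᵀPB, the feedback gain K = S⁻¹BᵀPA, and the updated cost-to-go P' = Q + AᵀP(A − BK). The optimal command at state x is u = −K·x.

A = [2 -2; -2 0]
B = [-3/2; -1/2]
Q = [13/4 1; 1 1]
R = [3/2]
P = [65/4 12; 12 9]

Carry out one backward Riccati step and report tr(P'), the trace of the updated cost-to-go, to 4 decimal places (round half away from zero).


6.7066

BᵀP = [-30.3750 -22.5000]
S = R + BᵀPB = [3/2] + [56.8125] = [58.3125]
BᵀPA = [-15.7500 60.7500]
K = S⁻¹·BᵀPA = [-0.2701 1.0418]
A−BK = [1.5949 -0.4373; -2.1350 0.5209]
AᵀP(A−BK) = [0.7460 -0.5916; -0.5916 1.7106]
P' = Q + AᵀP(A−BK) = [3.9960 0.4084; 0.4084 2.7106]
tr(P') = 6.7066


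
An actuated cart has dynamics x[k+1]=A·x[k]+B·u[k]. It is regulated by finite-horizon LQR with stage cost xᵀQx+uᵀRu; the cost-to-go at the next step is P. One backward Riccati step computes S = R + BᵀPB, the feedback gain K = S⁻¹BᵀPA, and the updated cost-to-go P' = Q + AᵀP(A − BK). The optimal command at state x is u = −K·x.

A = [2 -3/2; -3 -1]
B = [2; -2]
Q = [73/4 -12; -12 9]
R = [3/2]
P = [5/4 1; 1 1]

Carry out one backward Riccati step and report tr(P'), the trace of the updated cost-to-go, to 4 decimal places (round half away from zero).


BᵀP = [0.5000 0.0000]
S = R + BᵀPB = [3/2] + [1.0000] = [2.5000]
BᵀPA = [1.0000 -0.7500]
K = S⁻¹·BᵀPA = [0.4000 -0.3000]
A−BK = [1.2000 -0.9000; -2.2000 -1.6000]
AᵀP(A−BK) = [1.6000 2.0500; 2.0500 6.5875]
P' = Q + AᵀP(A−BK) = [19.8500 -9.9500; -9.9500 15.5875]
tr(P') = 35.4375

35.4375


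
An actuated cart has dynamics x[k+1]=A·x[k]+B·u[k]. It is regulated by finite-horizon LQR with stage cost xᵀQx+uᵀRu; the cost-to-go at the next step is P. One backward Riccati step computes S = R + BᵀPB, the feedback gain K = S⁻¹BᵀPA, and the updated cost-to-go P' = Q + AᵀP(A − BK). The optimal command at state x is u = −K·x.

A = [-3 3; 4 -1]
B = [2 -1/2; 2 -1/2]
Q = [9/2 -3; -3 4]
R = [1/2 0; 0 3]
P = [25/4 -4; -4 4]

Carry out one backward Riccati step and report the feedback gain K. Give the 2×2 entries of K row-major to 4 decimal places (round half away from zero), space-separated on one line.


-1.4072 1.4072 0.0586 -0.0586

BᵀP = [4.5000 0.0000; -1.1250 0.0000]
S = R + BᵀPB = [1/2 0; 0 3] + [9.0000 -2.2500; -2.2500 0.5625] = [9.5000 -2.2500; -2.2500 3.5625]
BᵀPA = [-13.5000 13.5000; 3.3750 -3.3750]
K = S⁻¹·BᵀPA = [-1.4072 1.4072; 0.0586 -0.0586]
A−BK = [-0.1564 0.1564; 6.8436 -3.8436]
AᵀP(A−BK) = [197.0554 -113.0554; -113.0554 65.0554]
P' = Q + AᵀP(A−BK) = [201.5554 -116.0554; -116.0554 69.0554]
tr(P') = 270.6107


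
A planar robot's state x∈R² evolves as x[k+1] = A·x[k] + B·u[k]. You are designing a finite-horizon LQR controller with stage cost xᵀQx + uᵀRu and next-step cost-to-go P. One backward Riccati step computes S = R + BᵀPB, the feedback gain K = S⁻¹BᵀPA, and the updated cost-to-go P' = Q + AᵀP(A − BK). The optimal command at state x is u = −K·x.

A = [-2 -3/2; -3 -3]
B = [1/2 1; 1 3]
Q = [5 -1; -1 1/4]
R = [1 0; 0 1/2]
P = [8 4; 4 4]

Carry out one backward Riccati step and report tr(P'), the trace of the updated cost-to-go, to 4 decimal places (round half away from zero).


8.9274

BᵀP = [8.0000 6.0000; 20.0000 16.0000]
S = R + BᵀPB = [1 0; 0 1/2] + [10.0000 26.0000; 26.0000 68.0000] = [11.0000 26.0000; 26.0000 68.5000]
BᵀPA = [-34.0000 -30.0000; -88.0000 -78.0000]
K = S⁻¹·BᵀPA = [-0.5290 -0.3484; -1.0839 -1.0065]
A−BK = [-0.6516 -0.3194; 0.7806 0.3677]
AᵀP(A−BK) = [2.6323 1.5871; 1.5871 1.0452]
P' = Q + AᵀP(A−BK) = [7.6323 0.5871; 0.5871 1.2952]
tr(P') = 8.9274


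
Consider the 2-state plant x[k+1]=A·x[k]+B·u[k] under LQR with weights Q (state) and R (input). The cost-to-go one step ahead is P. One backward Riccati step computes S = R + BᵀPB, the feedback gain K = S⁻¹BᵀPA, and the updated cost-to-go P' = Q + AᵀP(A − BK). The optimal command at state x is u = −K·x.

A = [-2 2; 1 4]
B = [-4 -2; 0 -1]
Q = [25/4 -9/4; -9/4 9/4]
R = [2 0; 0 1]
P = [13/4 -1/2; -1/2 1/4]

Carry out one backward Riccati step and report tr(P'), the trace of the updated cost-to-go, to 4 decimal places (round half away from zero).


11.5409

BᵀP = [-13.0000 2.0000; -6.0000 0.7500]
S = R + BᵀPB = [2 0; 0 1] + [52.0000 24.0000; 24.0000 11.2500] = [54.0000 24.0000; 24.0000 12.2500]
BᵀPA = [28.0000 -18.0000; 12.7500 -9.0000]
K = S⁻¹·BᵀPA = [0.4327 -0.0526; 0.1930 -0.6316]
A−BK = [0.1170 0.5263; 1.1930 3.3684]
AᵀP(A−BK) = [0.6725 0.5263; 0.5263 2.3684]
P' = Q + AᵀP(A−BK) = [6.9225 -1.7237; -1.7237 4.6184]
tr(P') = 11.5409


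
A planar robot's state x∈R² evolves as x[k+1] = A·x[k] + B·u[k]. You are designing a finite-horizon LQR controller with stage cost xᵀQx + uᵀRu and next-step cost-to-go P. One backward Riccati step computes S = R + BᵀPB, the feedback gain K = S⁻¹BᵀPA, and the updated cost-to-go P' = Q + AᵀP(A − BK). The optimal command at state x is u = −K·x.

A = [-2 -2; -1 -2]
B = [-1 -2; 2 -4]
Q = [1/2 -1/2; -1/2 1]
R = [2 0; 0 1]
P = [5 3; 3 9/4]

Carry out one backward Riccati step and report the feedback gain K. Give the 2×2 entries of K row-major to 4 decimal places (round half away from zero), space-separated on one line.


0.2935 0.1882 0.5843 0.7191

BᵀP = [1.0000 1.5000; -22.0000 -15.0000]
S = R + BᵀPB = [2 0; 0 1] + [2.0000 -8.0000; -8.0000 104.0000] = [4.0000 -8.0000; -8.0000 105.0000]
BᵀPA = [-3.5000 -5.0000; 59.0000 74.0000]
K = S⁻¹·BᵀPA = [0.2935 0.1882; 0.5843 0.7191]
A−BK = [-0.5379 -0.3736; 0.7500 0.5000]
AᵀP(A−BK) = [0.8055 0.7317; 0.7317 0.7275]
P' = Q + AᵀP(A−BK) = [1.3055 0.2317; 0.2317 1.7275]
tr(P') = 3.0330


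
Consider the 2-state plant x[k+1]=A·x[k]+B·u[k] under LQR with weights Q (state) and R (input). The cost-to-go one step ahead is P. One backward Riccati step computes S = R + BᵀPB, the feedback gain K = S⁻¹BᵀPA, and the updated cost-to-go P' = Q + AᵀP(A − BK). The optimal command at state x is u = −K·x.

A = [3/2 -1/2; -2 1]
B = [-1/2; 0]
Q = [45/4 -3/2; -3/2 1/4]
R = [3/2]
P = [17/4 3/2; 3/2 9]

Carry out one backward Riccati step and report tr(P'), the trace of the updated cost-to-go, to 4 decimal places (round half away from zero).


BᵀP = [-2.1250 -0.7500]
S = R + BᵀPB = [3/2] + [1.0625] = [2.5625]
BᵀPA = [-1.6875 0.3125]
K = S⁻¹·BᵀPA = [-0.6585 0.1220]
A−BK = [1.1707 -0.4390; -2.0000 1.0000]
AᵀP(A−BK) = [35.4512 -17.2317; -17.2317 8.5244]
P' = Q + AᵀP(A−BK) = [46.7012 -18.7317; -18.7317 8.7744]
tr(P') = 55.4756

55.4756


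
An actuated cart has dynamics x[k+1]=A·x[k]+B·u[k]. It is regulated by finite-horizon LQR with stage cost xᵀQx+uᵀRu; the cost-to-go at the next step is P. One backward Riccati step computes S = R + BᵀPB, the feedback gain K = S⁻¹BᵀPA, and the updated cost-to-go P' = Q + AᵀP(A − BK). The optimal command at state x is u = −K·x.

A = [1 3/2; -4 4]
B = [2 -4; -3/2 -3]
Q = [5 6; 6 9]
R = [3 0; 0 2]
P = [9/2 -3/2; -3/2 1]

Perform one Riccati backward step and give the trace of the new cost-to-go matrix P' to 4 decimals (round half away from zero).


22.0919

BᵀP = [11.2500 -4.5000; -13.5000 3.0000]
S = R + BᵀPB = [3 0; 0 2] + [29.2500 -31.5000; -31.5000 45.0000] = [32.2500 -31.5000; -31.5000 47.0000]
BᵀPA = [29.2500 -1.1250; -25.5000 -8.2500]
K = S⁻¹·BᵀPA = [1.0917 -0.5974; 0.1891 -0.5759]
A−BK = [-0.4269 0.3911; -1.7951 1.3761]
AᵀP(A−BK) = [5.3904 -3.4617; -3.4617 2.7015]
P' = Q + AᵀP(A−BK) = [10.3904 2.5383; 2.5383 11.7015]
tr(P') = 22.0919


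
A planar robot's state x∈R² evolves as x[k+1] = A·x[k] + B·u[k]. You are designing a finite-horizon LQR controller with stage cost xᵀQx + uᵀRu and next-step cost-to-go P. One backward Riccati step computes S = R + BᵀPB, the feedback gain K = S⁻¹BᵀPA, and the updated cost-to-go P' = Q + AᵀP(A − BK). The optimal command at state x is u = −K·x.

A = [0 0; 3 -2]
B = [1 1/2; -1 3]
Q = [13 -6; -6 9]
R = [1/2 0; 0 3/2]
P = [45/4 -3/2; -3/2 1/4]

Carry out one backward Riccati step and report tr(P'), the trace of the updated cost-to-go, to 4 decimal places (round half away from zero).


BᵀP = [12.7500 -1.7500; 1.1250 0.0000]
S = R + BᵀPB = [1/2 0; 0 3/2] + [14.5000 1.1250; 1.1250 0.5625] = [15.0000 1.1250; 1.1250 2.0625]
BᵀPA = [-5.2500 3.5000; 0.0000 0.0000]
K = S⁻¹·BᵀPA = [-0.3649 0.2433; 0.1991 -0.1327]
A−BK = [0.2654 -0.1769; 2.0379 -1.3586]
AᵀP(A−BK) = [0.3341 -0.2227; -0.2227 0.1485]
P' = Q + AᵀP(A−BK) = [13.3341 -6.2227; -6.2227 9.1485]
tr(P') = 22.4826

22.4826


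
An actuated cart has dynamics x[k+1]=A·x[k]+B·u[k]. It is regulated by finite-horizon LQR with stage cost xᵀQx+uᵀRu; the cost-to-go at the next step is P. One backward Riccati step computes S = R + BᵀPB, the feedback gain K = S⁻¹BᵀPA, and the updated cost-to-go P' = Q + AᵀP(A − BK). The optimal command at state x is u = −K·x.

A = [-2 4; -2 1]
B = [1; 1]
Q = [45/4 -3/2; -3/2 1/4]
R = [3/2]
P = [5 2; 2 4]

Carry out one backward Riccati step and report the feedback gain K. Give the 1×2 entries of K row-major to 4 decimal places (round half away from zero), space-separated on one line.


-1.7931 2.3448

BᵀP = [7.0000 6.0000]
S = R + BᵀPB = [3/2] + [13.0000] = [14.5000]
BᵀPA = [-26.0000 34.0000]
K = S⁻¹·BᵀPA = [-1.7931 2.3448]
A−BK = [-0.2069 1.6552; -0.2069 -1.3448]
AᵀP(A−BK) = [5.3793 -7.0345; -7.0345 20.2759]
P' = Q + AᵀP(A−BK) = [16.6293 -8.5345; -8.5345 20.5259]
tr(P') = 37.1552


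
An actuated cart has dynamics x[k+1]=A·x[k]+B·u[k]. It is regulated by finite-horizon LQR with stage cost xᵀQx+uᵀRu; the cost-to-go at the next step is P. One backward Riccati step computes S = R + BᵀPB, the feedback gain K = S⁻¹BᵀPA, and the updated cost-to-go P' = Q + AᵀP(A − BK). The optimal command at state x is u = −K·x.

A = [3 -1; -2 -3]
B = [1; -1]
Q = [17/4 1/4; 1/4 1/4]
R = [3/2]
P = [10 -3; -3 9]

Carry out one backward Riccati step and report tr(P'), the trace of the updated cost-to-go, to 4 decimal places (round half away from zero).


BᵀP = [13.0000 -12.0000]
S = R + BᵀPB = [3/2] + [25.0000] = [26.5000]
BᵀPA = [63.0000 23.0000]
K = S⁻¹·BᵀPA = [2.3774 0.8679]
A−BK = [0.6226 -1.8679; 0.3774 -2.1321]
AᵀP(A−BK) = [12.2264 -9.6792; -9.6792 53.0377]
P' = Q + AᵀP(A−BK) = [16.4764 -9.4292; -9.4292 53.2877]
tr(P') = 69.7642

69.7642


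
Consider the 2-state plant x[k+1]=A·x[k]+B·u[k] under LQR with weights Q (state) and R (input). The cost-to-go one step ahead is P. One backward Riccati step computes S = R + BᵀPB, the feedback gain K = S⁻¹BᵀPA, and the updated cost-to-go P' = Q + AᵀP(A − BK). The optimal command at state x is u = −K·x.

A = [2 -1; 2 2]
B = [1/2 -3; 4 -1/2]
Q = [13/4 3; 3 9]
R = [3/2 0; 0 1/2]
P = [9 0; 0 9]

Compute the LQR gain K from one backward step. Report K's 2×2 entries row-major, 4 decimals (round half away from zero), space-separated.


0.4217 0.5465 -0.5936 0.4205

BᵀP = [4.5000 36.0000; -27.0000 -4.5000]
S = R + BᵀPB = [3/2 0; 0 1/2] + [146.2500 -31.5000; -31.5000 83.2500] = [147.7500 -31.5000; -31.5000 83.7500]
BᵀPA = [81.0000 67.5000; -63.0000 18.0000]
K = S⁻¹·BᵀPA = [0.4217 0.5465; -0.5936 0.4205]
A−BK = [0.0082 -0.0118; 0.0165 0.0242]
AᵀP(A−BK) = [0.4460 0.2236; 0.2236 0.5429]
P' = Q + AᵀP(A−BK) = [3.6960 3.2236; 3.2236 9.5429]
tr(P') = 13.2389


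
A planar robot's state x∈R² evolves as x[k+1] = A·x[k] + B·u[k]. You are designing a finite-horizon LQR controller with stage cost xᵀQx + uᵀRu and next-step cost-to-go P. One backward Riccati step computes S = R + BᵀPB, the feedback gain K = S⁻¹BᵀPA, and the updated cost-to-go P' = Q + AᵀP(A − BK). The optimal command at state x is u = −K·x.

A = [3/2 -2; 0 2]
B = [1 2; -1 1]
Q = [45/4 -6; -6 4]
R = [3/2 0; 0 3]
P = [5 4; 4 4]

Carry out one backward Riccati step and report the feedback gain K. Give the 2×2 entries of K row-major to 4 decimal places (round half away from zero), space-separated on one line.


BᵀP = [1.0000 0.0000; 14.0000 12.0000]
S = R + BᵀPB = [3/2 0; 0 3] + [1.0000 2.0000; 2.0000 40.0000] = [2.5000 2.0000; 2.0000 43.0000]
BᵀPA = [1.5000 -2.0000; 21.0000 -4.0000]
K = S⁻¹·BᵀPA = [0.2174 -0.7536; 0.4783 -0.0580]
A−BK = [0.3261 -1.1304; -0.2609 1.3043]
AᵀP(A−BK) = [0.8804 -0.6522; -0.6522 2.2609]
P' = Q + AᵀP(A−BK) = [12.1304 -6.6522; -6.6522 6.2609]
tr(P') = 18.3913

0.2174 -0.7536 0.4783 -0.0580


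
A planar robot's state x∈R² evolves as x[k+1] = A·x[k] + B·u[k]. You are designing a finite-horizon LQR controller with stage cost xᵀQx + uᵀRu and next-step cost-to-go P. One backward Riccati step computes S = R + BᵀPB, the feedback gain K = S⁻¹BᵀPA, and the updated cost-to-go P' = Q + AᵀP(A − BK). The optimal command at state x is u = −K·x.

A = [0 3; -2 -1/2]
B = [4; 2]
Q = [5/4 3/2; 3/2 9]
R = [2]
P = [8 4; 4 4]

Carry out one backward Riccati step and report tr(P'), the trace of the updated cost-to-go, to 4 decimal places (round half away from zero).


BᵀP = [40.0000 24.0000]
S = R + BᵀPB = [2] + [208.0000] = [210.0000]
BᵀPA = [-48.0000 108.0000]
K = S⁻¹·BᵀPA = [-0.2286 0.5143]
A−BK = [0.9143 0.9429; -1.5429 -1.5286]
AᵀP(A−BK) = [5.0286 4.6857; 4.6857 5.4571]
P' = Q + AᵀP(A−BK) = [6.2786 6.1857; 6.1857 14.4571]
tr(P') = 20.7357

20.7357


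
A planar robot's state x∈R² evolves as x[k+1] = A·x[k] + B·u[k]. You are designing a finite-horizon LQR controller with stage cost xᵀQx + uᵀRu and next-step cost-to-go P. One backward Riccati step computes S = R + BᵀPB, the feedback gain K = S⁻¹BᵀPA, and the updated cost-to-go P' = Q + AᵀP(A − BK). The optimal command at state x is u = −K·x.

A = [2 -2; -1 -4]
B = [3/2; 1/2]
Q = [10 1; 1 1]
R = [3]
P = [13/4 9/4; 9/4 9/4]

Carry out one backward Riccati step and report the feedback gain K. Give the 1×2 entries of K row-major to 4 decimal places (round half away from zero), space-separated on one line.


0.5263 -2.1053

BᵀP = [6.0000 4.5000]
S = R + BᵀPB = [3] + [11.2500] = [14.2500]
BᵀPA = [7.5000 -30.0000]
K = S⁻¹·BᵀPA = [0.5263 -2.1053]
A−BK = [1.2105 1.1579; -1.2632 -2.9474]
AᵀP(A−BK) = [2.3026 -1.7105; -1.7105 21.8421]
P' = Q + AᵀP(A−BK) = [12.3026 -0.7105; -0.7105 22.8421]
tr(P') = 35.1447


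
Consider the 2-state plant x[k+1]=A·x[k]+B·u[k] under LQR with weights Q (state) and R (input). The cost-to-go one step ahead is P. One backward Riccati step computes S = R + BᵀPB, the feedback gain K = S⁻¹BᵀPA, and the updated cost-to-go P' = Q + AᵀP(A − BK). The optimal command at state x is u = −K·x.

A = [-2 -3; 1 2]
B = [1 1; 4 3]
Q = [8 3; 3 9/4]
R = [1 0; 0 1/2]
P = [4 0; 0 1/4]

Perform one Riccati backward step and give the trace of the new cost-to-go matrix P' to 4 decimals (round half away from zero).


38.7713

BᵀP = [4.0000 1.0000; 4.0000 0.7500]
S = R + BᵀPB = [1 0; 0 1/2] + [8.0000 7.0000; 7.0000 6.2500] = [9.0000 7.0000; 7.0000 6.7500]
BᵀPA = [-7.0000 -10.0000; -7.2500 -10.5000]
K = S⁻¹·BᵀPA = [0.2979 0.5106; -1.3830 -2.0851]
A−BK = [-0.9149 -1.4255; 3.9574 6.2128]
AᵀP(A−BK) = [8.3085 12.9574; 12.9574 20.2128]
P' = Q + AᵀP(A−BK) = [16.3085 15.9574; 15.9574 22.4628]
tr(P') = 38.7713


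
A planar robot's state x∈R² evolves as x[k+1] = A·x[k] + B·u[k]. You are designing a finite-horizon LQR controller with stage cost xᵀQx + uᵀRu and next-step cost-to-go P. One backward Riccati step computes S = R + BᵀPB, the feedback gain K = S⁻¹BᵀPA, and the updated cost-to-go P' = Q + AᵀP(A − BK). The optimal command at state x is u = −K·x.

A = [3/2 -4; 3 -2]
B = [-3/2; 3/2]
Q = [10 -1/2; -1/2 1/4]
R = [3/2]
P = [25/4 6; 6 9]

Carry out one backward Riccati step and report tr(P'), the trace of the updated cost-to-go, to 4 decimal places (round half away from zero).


BᵀP = [-0.3750 4.5000]
S = R + BᵀPB = [3/2] + [7.3125] = [8.8125]
BᵀPA = [12.9375 -7.5000]
K = S⁻¹·BᵀPA = [1.4681 -0.8511]
A−BK = [3.7021 -5.2766; 0.7979 -0.7234]
AᵀP(A−BK) = [130.0691 -170.4894; -170.4894 225.6170]
P' = Q + AᵀP(A−BK) = [140.0691 -170.9894; -170.9894 225.8670]
tr(P') = 365.9362

365.9362


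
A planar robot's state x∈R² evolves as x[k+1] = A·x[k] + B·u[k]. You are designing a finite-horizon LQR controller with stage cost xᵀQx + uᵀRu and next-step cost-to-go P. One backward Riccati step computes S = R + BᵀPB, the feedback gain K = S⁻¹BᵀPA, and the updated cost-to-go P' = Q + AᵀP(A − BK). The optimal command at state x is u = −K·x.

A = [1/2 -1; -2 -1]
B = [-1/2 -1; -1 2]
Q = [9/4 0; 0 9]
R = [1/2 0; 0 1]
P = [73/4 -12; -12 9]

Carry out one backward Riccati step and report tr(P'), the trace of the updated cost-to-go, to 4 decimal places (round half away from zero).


BᵀP = [2.8750 -3.0000; -42.2500 30.0000]
S = R + BᵀPB = [1/2 0; 0 1] + [1.5625 -8.8750; -8.8750 102.2500] = [2.0625 -8.8750; -8.8750 103.2500]
BᵀPA = [7.4375 0.1250; -81.1250 12.2500]
K = S⁻¹·BᵀPA = [0.3572 0.9064; -0.7550 0.1966]
A−BK = [-0.0764 -0.3503; -0.1327 -0.4867]
AᵀP(A−BK) = [0.6556 0.0792; 0.0792 0.7289]
P' = Q + AᵀP(A−BK) = [2.9056 0.0792; 0.0792 9.7289]
tr(P') = 12.6345

12.6345


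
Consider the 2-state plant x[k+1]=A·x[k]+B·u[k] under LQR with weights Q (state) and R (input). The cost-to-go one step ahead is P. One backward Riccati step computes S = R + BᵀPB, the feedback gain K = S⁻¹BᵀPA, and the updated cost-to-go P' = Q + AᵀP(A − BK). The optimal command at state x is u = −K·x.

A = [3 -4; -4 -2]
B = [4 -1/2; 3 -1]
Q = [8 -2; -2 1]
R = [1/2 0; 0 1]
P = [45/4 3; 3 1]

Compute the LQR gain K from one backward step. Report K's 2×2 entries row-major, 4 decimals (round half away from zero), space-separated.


BᵀP = [54.0000 15.0000; -8.6250 -2.5000]
S = R + BᵀPB = [1/2 0; 0 1] + [261.0000 -42.0000; -42.0000 6.8125] = [261.5000 -42.0000; -42.0000 7.8125]
BᵀPA = [102.0000 -246.0000; -15.8750 39.5000]
K = S⁻¹·BᵀPA = [0.4665 -0.9423; 0.4756 -0.0099]
A−BK = [1.3720 -0.2357; -4.9237 0.8171]
AᵀP(A−BK) = [5.2228 -1.0409; -1.0409 0.5812]
P' = Q + AᵀP(A−BK) = [13.2228 -3.0409; -3.0409 1.5812]
tr(P') = 14.8040

0.4665 -0.9423 0.4756 -0.0099


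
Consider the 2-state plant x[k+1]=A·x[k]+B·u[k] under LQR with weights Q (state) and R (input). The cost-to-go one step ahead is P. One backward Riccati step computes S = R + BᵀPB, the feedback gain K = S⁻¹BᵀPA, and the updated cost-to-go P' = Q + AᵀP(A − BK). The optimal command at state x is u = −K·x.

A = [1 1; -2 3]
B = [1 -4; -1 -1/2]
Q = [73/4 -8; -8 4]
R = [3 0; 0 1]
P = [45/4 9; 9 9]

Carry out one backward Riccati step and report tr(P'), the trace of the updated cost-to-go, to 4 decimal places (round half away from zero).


34.6232

BᵀP = [2.2500 0.0000; -49.5000 -40.5000]
S = R + BᵀPB = [3 0; 0 1] + [2.2500 -9.0000; -9.0000 218.2500] = [5.2500 -9.0000; -9.0000 219.2500]
BᵀPA = [2.2500 2.2500; 31.5000 -171.0000]
K = S⁻¹·BᵀPA = [0.7260 -0.9772; 0.1735 -0.8200]
A−BK = [0.9679 -1.3030; -1.1873 1.6128]
AᵀP(A−BK) = [4.1523 -5.7198; -5.7198 8.2210]
P' = Q + AᵀP(A−BK) = [22.4023 -13.7198; -13.7198 12.2210]
tr(P') = 34.6232


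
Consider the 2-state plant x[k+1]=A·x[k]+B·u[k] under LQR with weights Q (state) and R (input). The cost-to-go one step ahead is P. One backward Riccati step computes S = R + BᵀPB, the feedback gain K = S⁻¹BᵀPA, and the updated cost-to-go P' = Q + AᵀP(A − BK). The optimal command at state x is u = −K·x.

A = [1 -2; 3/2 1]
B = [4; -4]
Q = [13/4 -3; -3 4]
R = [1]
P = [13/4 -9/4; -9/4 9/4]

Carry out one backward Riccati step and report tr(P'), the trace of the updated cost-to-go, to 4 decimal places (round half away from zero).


9.0314

BᵀP = [22.0000 -18.0000]
S = R + BᵀPB = [1] + [160.0000] = [161.0000]
BᵀPA = [-5.0000 -62.0000]
K = S⁻¹·BᵀPA = [-0.0311 -0.3851]
A−BK = [1.1242 -0.4596; 1.3758 -0.5404]
AᵀP(A−BK) = [1.4072 -0.5505; -0.5505 0.3742]
P' = Q + AᵀP(A−BK) = [4.6572 -3.5505; -3.5505 4.3742]
tr(P') = 9.0314


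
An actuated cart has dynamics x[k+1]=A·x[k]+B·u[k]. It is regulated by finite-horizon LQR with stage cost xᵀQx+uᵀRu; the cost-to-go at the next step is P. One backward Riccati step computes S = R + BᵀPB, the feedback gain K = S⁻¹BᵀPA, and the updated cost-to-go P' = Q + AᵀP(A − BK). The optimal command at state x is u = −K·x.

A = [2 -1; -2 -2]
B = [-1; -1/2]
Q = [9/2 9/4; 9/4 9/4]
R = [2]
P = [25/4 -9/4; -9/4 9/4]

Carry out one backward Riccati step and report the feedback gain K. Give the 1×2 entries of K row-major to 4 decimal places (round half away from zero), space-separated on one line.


BᵀP = [-5.1250 1.1250]
S = R + BᵀPB = [2] + [4.5625] = [6.5625]
BᵀPA = [-12.5000 2.8750]
K = S⁻¹·BᵀPA = [-1.9048 0.4381]
A−BK = [0.0952 -0.5619; -2.9524 -1.7810]
AᵀP(A−BK) = [28.1905 6.4762; 6.4762 4.9905]
P' = Q + AᵀP(A−BK) = [32.6905 8.7262; 8.7262 7.2405]
tr(P') = 39.9310

-1.9048 0.4381


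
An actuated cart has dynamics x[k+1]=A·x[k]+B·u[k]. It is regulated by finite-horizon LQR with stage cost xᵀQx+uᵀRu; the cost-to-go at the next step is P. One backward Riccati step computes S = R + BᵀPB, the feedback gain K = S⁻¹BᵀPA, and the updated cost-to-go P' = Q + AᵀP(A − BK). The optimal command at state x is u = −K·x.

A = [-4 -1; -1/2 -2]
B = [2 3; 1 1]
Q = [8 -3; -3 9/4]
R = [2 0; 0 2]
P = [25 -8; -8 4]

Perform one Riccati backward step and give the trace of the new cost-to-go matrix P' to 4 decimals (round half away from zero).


19.5137

BᵀP = [42.0000 -12.0000; 67.0000 -20.0000]
S = R + BᵀPB = [2 0; 0 2] + [72.0000 114.0000; 114.0000 181.0000] = [74.0000 114.0000; 114.0000 183.0000]
BᵀPA = [-162.0000 -18.0000; -258.0000 -27.0000]
K = S⁻¹·BᵀPA = [-0.4286 -0.3956; -1.1429 0.0989]
A−BK = [0.2857 -0.5055; 1.0714 -1.7033]
AᵀP(A−BK) = [4.7143 -2.5714; -2.5714 4.5495]
P' = Q + AᵀP(A−BK) = [12.7143 -5.5714; -5.5714 6.7995]
tr(P') = 19.5137


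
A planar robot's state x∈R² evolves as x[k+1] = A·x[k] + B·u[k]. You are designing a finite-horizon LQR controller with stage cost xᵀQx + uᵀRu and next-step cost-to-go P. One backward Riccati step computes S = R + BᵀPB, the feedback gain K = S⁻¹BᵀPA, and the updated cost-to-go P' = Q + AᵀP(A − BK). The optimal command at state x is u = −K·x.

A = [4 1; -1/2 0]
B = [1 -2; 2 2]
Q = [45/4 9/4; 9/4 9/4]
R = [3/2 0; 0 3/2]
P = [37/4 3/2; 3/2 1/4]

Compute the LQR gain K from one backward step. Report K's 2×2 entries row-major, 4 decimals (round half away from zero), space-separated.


1.0994 0.2818 -1.3895 -0.3536

BᵀP = [12.2500 2.0000; -15.5000 -2.5000]
S = R + BᵀPB = [3/2 0; 0 3/2] + [16.2500 -20.5000; -20.5000 26.0000] = [17.7500 -20.5000; -20.5000 27.5000]
BᵀPA = [48.0000 12.2500; -60.7500 -15.5000]
K = S⁻¹·BᵀPA = [1.0994 0.2818; -1.3895 -0.3536]
A−BK = [0.1215 0.0110; 0.0801 0.1436]
AᵀP(A−BK) = [4.8767 1.2445; 1.2445 0.3177]
P' = Q + AᵀP(A−BK) = [16.1267 3.4945; 3.4945 2.5677]
tr(P') = 18.6944


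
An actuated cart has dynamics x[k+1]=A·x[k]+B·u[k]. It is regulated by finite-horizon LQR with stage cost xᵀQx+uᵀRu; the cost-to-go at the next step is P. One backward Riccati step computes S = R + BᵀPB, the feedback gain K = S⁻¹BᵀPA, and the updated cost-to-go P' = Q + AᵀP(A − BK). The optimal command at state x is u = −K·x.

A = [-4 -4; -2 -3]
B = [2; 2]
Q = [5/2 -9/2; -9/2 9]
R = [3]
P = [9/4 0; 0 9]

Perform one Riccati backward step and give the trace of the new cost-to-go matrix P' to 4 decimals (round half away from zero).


31.7500

BᵀP = [4.5000 18.0000]
S = R + BᵀPB = [3] + [45.0000] = [48.0000]
BᵀPA = [-54.0000 -72.0000]
K = S⁻¹·BᵀPA = [-1.1250 -1.5000]
A−BK = [-1.7500 -1.0000; 0.2500 0.0000]
AᵀP(A−BK) = [11.2500 9.0000; 9.0000 9.0000]
P' = Q + AᵀP(A−BK) = [13.7500 4.5000; 4.5000 18.0000]
tr(P') = 31.7500
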